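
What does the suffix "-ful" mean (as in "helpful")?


Suffix: -ful
Example: helpful (help + -ful)
Meaning = full of


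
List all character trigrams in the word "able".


Word: "able" (length 4)
Number of trigrams = 4 - 3 + 1 = 2
  Position 0: "abl"
  Position 1: "ble"
Trigrams = "abl", "ble"


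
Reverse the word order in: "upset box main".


Original: "upset box main"
Words (1..n): upset | box | main
Reversed (n..1): main | box | upset
Result = "main box upset"


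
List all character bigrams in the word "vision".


Word: "vision" (length 6)
Number of bigrams = 6 - 2 + 1 = 5
  Position 0: "vi"
  Position 1: "is"
  Position 2: "si"
  Position 3: "io"
  Position 4: "on"
Bigrams = "vi", "is", "si", "io", "on"


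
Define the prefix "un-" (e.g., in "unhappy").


Prefix: un-
Example: unhappy (un- + happy)
Meaning = not / reverse


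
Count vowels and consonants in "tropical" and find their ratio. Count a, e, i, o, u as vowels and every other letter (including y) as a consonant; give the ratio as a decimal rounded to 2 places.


Word: "tropical"
Vowels (a,e,i,o,u): 3
Consonants: 5
Ratio = 3/5
= 0.60


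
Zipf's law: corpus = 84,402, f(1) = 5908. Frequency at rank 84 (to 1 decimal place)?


Zipf's law: f(r) = f(1) / r
f(1) = 5908
f(84) = 5908 / 84
= 70.3 occurrences


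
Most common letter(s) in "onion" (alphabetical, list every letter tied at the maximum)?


Word: "onion"
Letter counts:
  'i': 1
  'n': 2
  'o': 2
Maximum count = 2
Most frequent = 'n', 'o' (2 times each)


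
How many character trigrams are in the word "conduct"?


Word: "conduct" (length 7)
Number of 3-grams = length - 3 + 1 = 7 - 3 + 1
= 5


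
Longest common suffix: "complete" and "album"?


Word 1: "complete"
Word 2: "album"
Comparing from end:
  Pos -1: 'e' != 'm' (stop)
LCS = "" (length 0)


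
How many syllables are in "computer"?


Word: "computer"
Syllable breakdown: com-pu-ter
Counting: 3 parts
= 3 syllables


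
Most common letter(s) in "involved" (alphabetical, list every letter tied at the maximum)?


Word: "involved"
Letter counts:
  'd': 1
  'e': 1
  'i': 1
  'l': 1
  'n': 1
  'o': 1
  'v': 2
Maximum count = 2
Most frequent = 'v' (2 times each)


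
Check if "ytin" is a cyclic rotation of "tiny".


Word: "tiny", Candidate: "ytin"
Method: check if candidate is substring of word+word
"tinytiny" contains "ytin"? Yes
Is rotation = Yes


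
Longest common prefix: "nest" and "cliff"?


Word 1: "nest"
Word 2: "cliff"
Comparing from start:
  Pos 0: 'n' != 'c' (stop)
LCP = "" (length 0)


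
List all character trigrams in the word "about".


Word: "about" (length 5)
Number of trigrams = 5 - 3 + 1 = 3
  Position 0: "abo"
  Position 1: "bou"
  Position 2: "out"
Trigrams = "abo", "bou", "out"


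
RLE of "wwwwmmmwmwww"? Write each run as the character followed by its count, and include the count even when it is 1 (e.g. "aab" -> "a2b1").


String: "wwwwmmmwmwww"
Scanning for consecutive runs:
  'w' x 4
  'm' x 3
  'w' x 1
  'm' x 1
  'w' x 3
RLE = "w4m3w1m1w3"


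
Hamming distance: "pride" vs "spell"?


Comparing character by character (same length = 5):
  Pos 0: 'p' vs 's' !=
  Pos 1: 'r' vs 'p' !=
  Pos 2: 'i' vs 'e' !=
  Pos 3: 'd' vs 'l' !=
  Pos 4: 'e' vs 'l' !=
Hamming distance = 5


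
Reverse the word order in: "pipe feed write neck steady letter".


Original: "pipe feed write neck steady letter"
Words (1..n): pipe | feed | write | neck | steady | letter
Reversed (n..1): letter | steady | neck | write | feed | pipe
Result = "letter steady neck write feed pipe"


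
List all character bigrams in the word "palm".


Word: "palm" (length 4)
Number of bigrams = 4 - 2 + 1 = 3
  Position 0: "pa"
  Position 1: "al"
  Position 2: "lm"
Bigrams = "pa", "al", "lm"


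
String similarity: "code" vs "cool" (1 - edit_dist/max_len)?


Word 1: "code" (length 4)
Word 2: "cool" (length 4)
One optimal edit sequence:
  1. keep 'c'
  2. keep 'o'
  3. substitute 'd' -> 'o'  (+1)
  4. substitute 'e' -> 'l'  (+1)
Edit distance = 2
Max length = max(4, 4) = 4
Similarity = 1 - 2/4
= 0.5000


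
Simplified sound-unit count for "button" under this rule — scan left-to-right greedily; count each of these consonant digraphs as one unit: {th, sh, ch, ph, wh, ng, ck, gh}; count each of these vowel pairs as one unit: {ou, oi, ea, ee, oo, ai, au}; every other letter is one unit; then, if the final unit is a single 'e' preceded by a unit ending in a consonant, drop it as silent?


Word: "button" (6 letters)
Left-to-right scan:
  (1) 'b' (letter)
  (2) 'u' (letter)
  (3) 't' (letter)
  (4) 't' (letter)
  (5) 'o' (letter)
  (6) 'n' (letter)
Units from scan: 6
Sound units = 6 units


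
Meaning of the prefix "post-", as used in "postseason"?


Prefix: post-
Example: postseason = post- + season
Meaning = after


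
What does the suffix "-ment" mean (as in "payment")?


Suffix: -ment
Example: payment (pay + -ment)
Meaning = result of action


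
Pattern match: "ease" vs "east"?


Pattern of "ease": [0, 1, 2, 0]
Pattern of "east": [0, 1, 2, 3]
Patterns do not match
Same pattern = No


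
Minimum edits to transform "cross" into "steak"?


Word 1: "cross" (length 5)
Word 2: "steak" (length 5)
One optimal edit sequence (insert/delete/substitute each cost 1):
  1. substitute 'c' -> 's'  (+1)
  2. substitute 'r' -> 't'  (+1)
  3. substitute 'o' -> 'e'  (+1)
  4. substitute 's' -> 'a'  (+1)
  5. substitute 's' -> 'k'  (+1)
Total edit operations: 5
Edit distance = 5


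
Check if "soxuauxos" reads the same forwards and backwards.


Word: "soxuauxos"
Reversed: "soxuauxos"
Forward == Backward? soxuauxos == soxuauxos
Palindrome = Yes


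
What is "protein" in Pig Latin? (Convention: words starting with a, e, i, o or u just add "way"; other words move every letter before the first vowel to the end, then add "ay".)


Word: "protein"
Starts with consonant(s) → move to end, add 'ay'
Consonant cluster: "pr"
Pig Latin = "oteinpray"


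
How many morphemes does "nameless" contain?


Word: "nameless"
Morphemes: name | -less
Each morpheme carries meaning
= 2 morphemes


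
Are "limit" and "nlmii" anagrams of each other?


Word 1: "limit" → sorted: iilmt
Word 2: "nlmii" → sorted: iilmn
Same letters? iilmt != iilmn
Anagram = No


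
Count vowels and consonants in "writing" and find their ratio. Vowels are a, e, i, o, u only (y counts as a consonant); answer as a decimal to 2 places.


Word: "writing"
Vowels (a,e,i,o,u): 2
Consonants: 5
Ratio = 2/5
= 0.40


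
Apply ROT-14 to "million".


Word: "million"
Shift: 14
Each letter → (letter + shift) mod 26:
  'm' (12) + 14 = 0 → 'a'
  'i' (8) + 14 = 22 → 'w'
  'l' (11) + 14 = 25 → 'z'
  'l' (11) + 14 = 25 → 'z'
  'i' (8) + 14 = 22 → 'w'
  'o' (14) + 14 = 2 → 'c'
  'n' (13) + 14 = 1 → 'b'
Result = "awzzwcb"


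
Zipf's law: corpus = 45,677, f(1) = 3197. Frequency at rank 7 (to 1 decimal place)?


Zipf's law: f(r) = f(1) / r
f(1) = 3197
f(7) = 3197 / 7
= 456.7 occurrences


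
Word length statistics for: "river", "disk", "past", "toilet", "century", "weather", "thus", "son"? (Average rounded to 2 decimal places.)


Lengths: "river"=5, "disk"=4, "past"=4, "toilet"=6, "century"=7, "weather"=7, "thus"=4, "son"=3
Sum = 40, Count = 8
Average = 40/8 = 5.00
= avg=5.00, min=3, max=7


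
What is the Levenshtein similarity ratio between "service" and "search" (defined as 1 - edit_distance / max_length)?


Word 1: "service" (length 7)
Word 2: "search" (length 6)
One optimal edit sequence:
  1. keep 's'
  2. keep 'e'
  3. delete 'r'  (+1)
  4. substitute 'v' -> 'a'  (+1)
  5. substitute 'i' -> 'r'  (+1)
  6. keep 'c'
  7. substitute 'e' -> 'h'  (+1)
Edit distance = 4
Max length = max(7, 6) = 7
Similarity = 1 - 4/7
= 0.4286


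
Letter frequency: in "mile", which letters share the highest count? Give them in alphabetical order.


Word: "mile"
Letter counts:
  'e': 1
  'i': 1
  'l': 1
  'm': 1
Maximum count = 1
Most frequent = 'e', 'i', 'l', 'm' (1 time each)


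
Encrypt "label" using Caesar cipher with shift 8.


Word: "label"
Shift: 8
Each letter → (letter + shift) mod 26:
  'l' (11) + 8 = 19 → 't'
  'a' (0) + 8 = 8 → 'i'
  'b' (1) + 8 = 9 → 'j'
  'e' (4) + 8 = 12 → 'm'
  'l' (11) + 8 = 19 → 't'
Result = "tijmt"


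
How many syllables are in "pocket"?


Word: "pocket"
Syllable breakdown: pock / et
Counting: 2 parts
= 2 syllables


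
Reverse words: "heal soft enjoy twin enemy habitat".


Original: "heal soft enjoy twin enemy habitat"
Words (1..n): heal | soft | enjoy | twin | enemy | habitat
Reversed (n..1): habitat | enemy | twin | enjoy | soft | heal
Result = "habitat enemy twin enjoy soft heal"


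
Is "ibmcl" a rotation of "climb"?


Word: "climb", Candidate: "ibmcl"
Method: check if candidate is substring of word+word
"climbclimb" contains "ibmcl"? No
Is rotation = No


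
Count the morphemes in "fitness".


Word: "fitness"
Morphemes: fit | -ness
Each morpheme carries meaning
= 2 morphemes


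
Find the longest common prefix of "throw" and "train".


Word 1: "throw"
Word 2: "train"
Comparing from start:
  Pos 0: 't' == 't'
  Pos 1: 'h' != 'r' (stop)
LCP = "t" (length 1)


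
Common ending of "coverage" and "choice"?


Word 1: "coverage"
Word 2: "choice"
Comparing from end:
  Pos -1: 'e' == 'e'
  Pos -2: 'g' != 'c' (stop)
LCS = "e" (length 1)


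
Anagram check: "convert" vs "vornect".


Word 1: "convert" → sorted: cenortv
Word 2: "vornect" → sorted: cenortv
Same letters? cenortv == cenortv
Anagram = Yes


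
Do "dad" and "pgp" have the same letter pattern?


Pattern of "dad": [0, 1, 0]
Pattern of "pgp": [0, 1, 0]
Patterns match
Same pattern = Yes


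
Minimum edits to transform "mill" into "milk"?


Word 1: "mill" (length 4)
Word 2: "milk" (length 4)
One optimal edit sequence (insert/delete/substitute each cost 1):
  1. keep 'm'
  2. keep 'i'
  3. keep 'l'
  4. substitute 'l' -> 'k'  (+1)
Total edit operations: 1
Edit distance = 1


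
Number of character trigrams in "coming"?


Word: "coming" (length 6)
Number of 3-grams = length - 3 + 1 = 6 - 3 + 1
= 4


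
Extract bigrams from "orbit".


Word: "orbit" (length 5)
Number of bigrams = 5 - 2 + 1 = 4
  Position 0: "or"
  Position 1: "rb"
  Position 2: "bi"
  Position 3: "it"
Bigrams = "or", "rb", "bi", "it"


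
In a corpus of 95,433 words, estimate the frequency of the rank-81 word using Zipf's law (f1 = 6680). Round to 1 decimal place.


Zipf's law: f(r) = f(1) / r
f(1) = 6680
f(81) = 6680 / 81
= 82.5 occurrences


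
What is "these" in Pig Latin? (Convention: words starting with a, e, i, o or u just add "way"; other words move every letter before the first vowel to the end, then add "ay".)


Word: "these"
Starts with consonant(s) → move to end, add 'ay'
Consonant cluster: "th"
Pig Latin = "esethay"


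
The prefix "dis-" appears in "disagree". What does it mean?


Prefix: dis-
Example: disagree = dis- + agree
Meaning = not / opposite


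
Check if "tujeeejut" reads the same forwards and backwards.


Word: "tujeeejut"
Reversed: "tujeeejut"
Forward == Backward? tujeeejut == tujeeejut
Palindrome = Yes


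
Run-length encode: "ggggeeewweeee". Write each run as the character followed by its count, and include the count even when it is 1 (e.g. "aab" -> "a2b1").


String: "ggggeeewweeee"
Scanning for consecutive runs:
  'g' x 4
  'e' x 3
  'w' x 2
  'e' x 4
RLE = "g4e3w2e4"


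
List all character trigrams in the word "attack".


Word: "attack" (length 6)
Number of trigrams = 6 - 3 + 1 = 4
  Position 0: "att"
  Position 1: "tta"
  Position 2: "tac"
  Position 3: "ack"
Trigrams = "att", "tta", "tac", "ack"


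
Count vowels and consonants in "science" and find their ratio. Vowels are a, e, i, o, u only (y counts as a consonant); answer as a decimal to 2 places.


Word: "science"
Vowels (a,e,i,o,u): 3
Consonants: 4
Ratio = 3/4
= 0.75


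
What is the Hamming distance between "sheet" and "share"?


Comparing character by character (same length = 5):
  Pos 0: 's' vs 's' =
  Pos 1: 'h' vs 'h' =
  Pos 2: 'e' vs 'a' !=
  Pos 3: 'e' vs 'r' !=
  Pos 4: 't' vs 'e' !=
Hamming distance = 3


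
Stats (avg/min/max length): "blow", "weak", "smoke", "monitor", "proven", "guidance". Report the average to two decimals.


Lengths: "blow"=4, "weak"=4, "smoke"=5, "monitor"=7, "proven"=6, "guidance"=8
Sum = 34, Count = 6
Average = 34/6 = 5.67
= avg=5.67, min=4, max=8


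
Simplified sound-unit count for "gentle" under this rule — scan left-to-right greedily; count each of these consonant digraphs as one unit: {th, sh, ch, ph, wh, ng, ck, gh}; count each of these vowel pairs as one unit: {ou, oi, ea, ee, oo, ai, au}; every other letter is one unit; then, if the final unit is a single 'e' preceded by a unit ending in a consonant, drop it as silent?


Word: "gentle" (6 letters)
Left-to-right scan:
  1. 'g' (letter)
  2. 'e' (letter)
  3. 'n' (letter)
  4. 't' (letter)
  5. 'l' (letter)
  6. 'e' (letter)
Units from scan: 6
Final unit is 'e' after a consonant -> drop as silent (-1)
Sound units = 5 units


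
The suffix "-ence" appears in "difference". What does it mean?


Suffix: -ence
Example: difference (differ + -ence)
Meaning = state of


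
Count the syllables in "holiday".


Word: "holiday"
Syllable breakdown: hol / i / day
Counting: 3 parts
= 3 syllables


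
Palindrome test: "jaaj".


Word: "jaaj"
Reversed: "jaaj"
Forward == Backward? jaaj == jaaj
Palindrome = Yes


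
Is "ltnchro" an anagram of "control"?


Word 1: "control" → sorted: clnoort
Word 2: "ltnchro" → sorted: chlnort
Same letters? clnoort != chlnort
Anagram = No


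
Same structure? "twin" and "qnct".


Pattern of "twin": [0, 1, 2, 3]
Pattern of "qnct": [0, 1, 2, 3]
Patterns match
Same pattern = Yes


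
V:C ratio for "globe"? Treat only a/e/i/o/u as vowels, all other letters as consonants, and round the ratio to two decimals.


Word: "globe"
Vowels (a,e,i,o,u): 2
Consonants: 3
Ratio = 2/3
= 0.67


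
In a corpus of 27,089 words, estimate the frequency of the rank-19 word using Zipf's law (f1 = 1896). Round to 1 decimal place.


Zipf's law: f(r) = f(1) / r
f(1) = 1896
f(19) = 1896 / 19
= 99.8 occurrences


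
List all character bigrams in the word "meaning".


Word: "meaning" (length 7)
Number of bigrams = 7 - 2 + 1 = 6
  Position 0: "me"
  Position 1: "ea"
  Position 2: "an"
  Position 3: "ni"
  Position 4: "in"
  Position 5: "ng"
Bigrams = "me", "ea", "an", "ni", "in", "ng"


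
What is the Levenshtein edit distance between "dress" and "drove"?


Word 1: "dress" (length 5)
Word 2: "drove" (length 5)
One optimal edit sequence (insert/delete/substitute each cost 1):
  1. keep 'd'
  2. keep 'r'
  3. substitute 'e' -> 'o'  (+1)
  4. substitute 's' -> 'v'  (+1)
  5. substitute 's' -> 'e'  (+1)
Total edit operations: 3
Edit distance = 3


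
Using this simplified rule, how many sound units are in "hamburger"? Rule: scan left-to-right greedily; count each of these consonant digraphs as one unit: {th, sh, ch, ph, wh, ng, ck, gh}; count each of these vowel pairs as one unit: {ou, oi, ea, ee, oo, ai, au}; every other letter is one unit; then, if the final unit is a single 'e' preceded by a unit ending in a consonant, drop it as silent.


Word: "hamburger" (9 letters)
Left-to-right scan:
  1. 'h' (letter)
  2. 'a' (letter)
  3. 'm' (letter)
  4. 'b' (letter)
  5. 'u' (letter)
  6. 'r' (letter)
  7. 'g' (letter)
  8. 'e' (letter)
  9. 'r' (letter)
Units from scan: 9
Sound units = 9 units


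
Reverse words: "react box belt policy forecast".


Original: "react box belt policy forecast"
Words (1..n): react | box | belt | policy | forecast
Reversed (n..1): forecast | policy | belt | box | react
Result = "forecast policy belt box react"


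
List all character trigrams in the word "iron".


Word: "iron" (length 4)
Number of trigrams = 4 - 3 + 1 = 2
  Position 0: "iro"
  Position 1: "ron"
Trigrams = "iro", "ron"


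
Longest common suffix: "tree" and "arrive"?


Word 1: "tree"
Word 2: "arrive"
Comparing from end:
  Pos -1: 'e' == 'e'
  Pos -2: 'e' != 'v' (stop)
LCS = "e" (length 1)


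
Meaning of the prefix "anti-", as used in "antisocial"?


Prefix: anti-
Example: antisocial = anti- + social
Meaning = against


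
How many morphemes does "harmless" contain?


Word: "harmless"
Morphemes: harm + -less
Each morpheme carries meaning
= 2 morphemes


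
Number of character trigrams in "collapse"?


Word: "collapse" (length 8)
Number of 3-grams = length - 3 + 1 = 8 - 3 + 1
= 6


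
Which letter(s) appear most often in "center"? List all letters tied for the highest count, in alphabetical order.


Word: "center"
Letter counts:
  'c': 1
  'e': 2
  'n': 1
  'r': 1
  't': 1
Maximum count = 2
Most frequent = 'e' (2 times each)


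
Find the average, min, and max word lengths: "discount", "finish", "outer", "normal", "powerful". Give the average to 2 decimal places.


Lengths: "discount"=8, "finish"=6, "outer"=5, "normal"=6, "powerful"=8
Sum = 33, Count = 5
Average = 33/5 = 6.60
= avg=6.60, min=5, max=8


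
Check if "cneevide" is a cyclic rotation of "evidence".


Word: "evidence", Candidate: "cneevide"
Method: check if candidate is substring of word+word
"evidenceevidence" contains "cneevide"? No
Is rotation = No


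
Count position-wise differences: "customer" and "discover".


Comparing character by character (same length = 8):
  Pos 0: 'c' vs 'd' !=
  Pos 1: 'u' vs 'i' !=
  Pos 2: 's' vs 's' =
  Pos 3: 't' vs 'c' !=
  Pos 4: 'o' vs 'o' =
  Pos 5: 'm' vs 'v' !=
  Pos 6: 'e' vs 'e' =
  Pos 7: 'r' vs 'r' =
Hamming distance = 4


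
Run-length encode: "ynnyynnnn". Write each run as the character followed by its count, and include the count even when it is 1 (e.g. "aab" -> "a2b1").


String: "ynnyynnnn"
Scanning for consecutive runs:
  'y' x 1
  'n' x 2
  'y' x 2
  'n' x 4
RLE = "y1n2y2n4"


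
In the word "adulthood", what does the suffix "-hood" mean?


Suffix: -hood
Example: adulthood (adult + -hood)
Meaning = state / condition


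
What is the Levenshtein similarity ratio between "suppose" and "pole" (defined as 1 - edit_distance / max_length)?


Word 1: "suppose" (length 7)
Word 2: "pole" (length 4)
One optimal edit sequence:
  1. delete 's'  (+1)
  2. delete 'u'  (+1)
  3. delete 'p'  (+1)
  4. keep 'p'
  5. keep 'o'
  6. substitute 's' -> 'l'  (+1)
  7. keep 'e'
Edit distance = 4
Max length = max(7, 4) = 7
Similarity = 1 - 4/7
= 0.4286


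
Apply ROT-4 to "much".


Word: "much"
Shift: 4
Each letter → (letter + shift) mod 26:
  'm' (12) + 4 = 16 → 'q'
  'u' (20) + 4 = 24 → 'y'
  'c' (2) + 4 = 6 → 'g'
  'h' (7) + 4 = 11 → 'l'
Result = "qygl"


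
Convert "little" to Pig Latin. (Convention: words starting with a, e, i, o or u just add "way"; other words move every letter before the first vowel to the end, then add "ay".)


Word: "little"
Starts with consonant(s) → move to end, add 'ay'
Consonant cluster: "l"
Pig Latin = "ittlelay"


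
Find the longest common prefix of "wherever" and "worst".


Word 1: "wherever"
Word 2: "worst"
Comparing from start:
  Pos 0: 'w' == 'w'
  Pos 1: 'h' != 'o' (stop)
LCP = "w" (length 1)


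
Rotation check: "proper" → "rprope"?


Word: "proper", Candidate: "rprope"
Method: check if candidate is substring of word+word
"properproper" contains "rprope"? Yes
Is rotation = Yes


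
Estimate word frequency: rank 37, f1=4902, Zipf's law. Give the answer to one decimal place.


Zipf's law: f(r) = f(1) / r
f(1) = 4902
f(37) = 4902 / 37
= 132.5 occurrences


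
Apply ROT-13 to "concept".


Word: "concept"
Shift: 13
Each letter → (letter + shift) mod 26:
  'c' (2) + 13 = 15 → 'p'
  'o' (14) + 13 = 1 → 'b'
  'n' (13) + 13 = 0 → 'a'
  'c' (2) + 13 = 15 → 'p'
  'e' (4) + 13 = 17 → 'r'
  'p' (15) + 13 = 2 → 'c'
  't' (19) + 13 = 6 → 'g'
Result = "pbaprcg"


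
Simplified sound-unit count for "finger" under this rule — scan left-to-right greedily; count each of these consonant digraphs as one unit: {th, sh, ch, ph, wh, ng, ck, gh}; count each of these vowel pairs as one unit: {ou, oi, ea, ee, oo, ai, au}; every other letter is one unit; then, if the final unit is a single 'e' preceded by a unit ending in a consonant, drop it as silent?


Word: "finger" (6 letters)
Left-to-right scan:
  [1] 'f' (letter)
  [2] 'i' (letter)
  [3] 'ng' (digraph)
  [4] 'e' (letter)
  [5] 'r' (letter)
Units from scan: 5
Sound units = 5 units


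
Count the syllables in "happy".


Word: "happy"
Syllable breakdown: hap · py
Counting: 2 parts
= 2 syllables


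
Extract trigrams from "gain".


Word: "gain" (length 4)
Number of trigrams = 4 - 3 + 1 = 2
  Position 0: "gai"
  Position 1: "ain"
Trigrams = "gai", "ain"


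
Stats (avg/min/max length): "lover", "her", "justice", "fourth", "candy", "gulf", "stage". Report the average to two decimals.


Lengths: "lover"=5, "her"=3, "justice"=7, "fourth"=6, "candy"=5, "gulf"=4, "stage"=5
Sum = 35, Count = 7
Average = 35/7 = 5.00
= avg=5.00, min=3, max=7


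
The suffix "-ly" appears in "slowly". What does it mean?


Suffix: -ly
Example: slowly (slow + -ly)
Meaning = in a manner


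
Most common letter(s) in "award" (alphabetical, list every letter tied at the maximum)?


Word: "award"
Letter counts:
  'a': 2
  'd': 1
  'r': 1
  'w': 1
Maximum count = 2
Most frequent = 'a' (2 times each)


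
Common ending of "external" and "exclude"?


Word 1: "external"
Word 2: "exclude"
Comparing from end:
  Pos -1: 'l' != 'e' (stop)
LCS = "" (length 0)


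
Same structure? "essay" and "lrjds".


Pattern of "essay": [0, 1, 1, 2, 3]
Pattern of "lrjds": [0, 1, 2, 3, 4]
Patterns do not match
Same pattern = No


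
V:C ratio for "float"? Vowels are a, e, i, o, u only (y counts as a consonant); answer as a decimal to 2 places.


Word: "float"
Vowels (a,e,i,o,u): 2
Consonants: 3
Ratio = 2/3
= 0.67


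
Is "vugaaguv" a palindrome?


Word: "vugaaguv"
Reversed: "vugaaguv"
Forward == Backward? vugaaguv == vugaaguv
Palindrome = Yes


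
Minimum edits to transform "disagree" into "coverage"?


Word 1: "disagree" (length 8)
Word 2: "coverage" (length 8)
One optimal edit sequence (insert/delete/substitute each cost 1):
  1. substitute 'd' -> 'c'  (+1)
  2. substitute 'i' -> 'o'  (+1)
  3. substitute 's' -> 'v'  (+1)
  4. substitute 'a' -> 'e'  (+1)
  5. substitute 'g' -> 'r'  (+1)
  6. substitute 'r' -> 'a'  (+1)
  7. substitute 'e' -> 'g'  (+1)
  8. keep 'e'
Total edit operations: 7
Edit distance = 7


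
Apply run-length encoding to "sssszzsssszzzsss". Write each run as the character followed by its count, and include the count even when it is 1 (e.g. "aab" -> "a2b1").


String: "sssszzsssszzzsss"
Scanning for consecutive runs:
  's' x 4
  'z' x 2
  's' x 4
  'z' x 3
  's' x 3
RLE = "s4z2s4z3s3"


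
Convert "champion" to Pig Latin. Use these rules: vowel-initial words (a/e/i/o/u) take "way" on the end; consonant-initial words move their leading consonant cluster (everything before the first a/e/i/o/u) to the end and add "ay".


Word: "champion"
Starts with consonant(s) → move to end, add 'ay'
Consonant cluster: "ch"
Pig Latin = "ampionchay"


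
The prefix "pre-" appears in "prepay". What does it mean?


Prefix: pre-
Example: prepay (pre- + pay)
Meaning = before


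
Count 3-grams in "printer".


Word: "printer" (length 7)
Number of 3-grams = length - 3 + 1 = 7 - 3 + 1
= 5


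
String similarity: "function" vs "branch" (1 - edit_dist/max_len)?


Word 1: "function" (length 8)
Word 2: "branch" (length 6)
One optimal edit sequence:
  1. insert 'b'  (+1)
  2. substitute 'f' -> 'r'  (+1)
  3. substitute 'u' -> 'a'  (+1)
  4. keep 'n'
  5. keep 'c'
  6. delete 't'  (+1)
  7. delete 'i'  (+1)
  8. delete 'o'  (+1)
  9. substitute 'n' -> 'h'  (+1)
Edit distance = 7
Max length = max(8, 6) = 8
Similarity = 1 - 7/8
= 0.1250


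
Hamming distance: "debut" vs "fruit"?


Comparing character by character (same length = 5):
  Pos 0: 'd' vs 'f' !=
  Pos 1: 'e' vs 'r' !=
  Pos 2: 'b' vs 'u' !=
  Pos 3: 'u' vs 'i' !=
  Pos 4: 't' vs 't' =
Hamming distance = 4


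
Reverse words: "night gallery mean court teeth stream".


Original: "night gallery mean court teeth stream"
Words (1..n): night | gallery | mean | court | teeth | stream
Reversed (n..1): stream | teeth | court | mean | gallery | night
Result = "stream teeth court mean gallery night"


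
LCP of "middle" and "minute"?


Word 1: "middle"
Word 2: "minute"
Comparing from start:
  Pos 0: 'm' == 'm'
  Pos 1: 'i' == 'i'
  Pos 2: 'd' != 'n' (stop)
LCP = "mi" (length 2)


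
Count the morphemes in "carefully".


Word: "carefully"
Morphemes: care | -ful | -ly
Each morpheme carries meaning
= 3 morphemes


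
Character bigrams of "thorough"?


Word: "thorough" (length 8)
Number of bigrams = 8 - 2 + 1 = 7
  Position 0: "th"
  Position 1: "ho"
  Position 2: "or"
  Position 3: "ro"
  Position 4: "ou"
  Position 5: "ug"
  Position 6: "gh"
Bigrams = "th", "ho", "or", "ro", "ou", "ug", "gh"


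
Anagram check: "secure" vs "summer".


Word 1: "secure" → sorted: ceersu
Word 2: "summer" → sorted: emmrsu
Same letters? ceersu != emmrsu
Anagram = No


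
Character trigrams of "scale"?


Word: "scale" (length 5)
Number of trigrams = 5 - 3 + 1 = 3
  Position 0: "sca"
  Position 1: "cal"
  Position 2: "ale"
Trigrams = "sca", "cal", "ale"


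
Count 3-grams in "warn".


Word: "warn" (length 4)
Number of 3-grams = length - 3 + 1 = 4 - 3 + 1
= 2


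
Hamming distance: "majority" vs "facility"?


Comparing character by character (same length = 8):
  Pos 0: 'm' vs 'f' !=
  Pos 1: 'a' vs 'a' =
  Pos 2: 'j' vs 'c' !=
  Pos 3: 'o' vs 'i' !=
  Pos 4: 'r' vs 'l' !=
  Pos 5: 'i' vs 'i' =
  Pos 6: 't' vs 't' =
  Pos 7: 'y' vs 'y' =
Hamming distance = 4


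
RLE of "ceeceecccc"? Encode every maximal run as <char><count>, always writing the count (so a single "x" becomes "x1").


String: "ceeceecccc"
Scanning for consecutive runs:
  'c' x 1
  'e' x 2
  'c' x 1
  'e' x 2
  'c' x 4
RLE = "c1e2c1e2c4"


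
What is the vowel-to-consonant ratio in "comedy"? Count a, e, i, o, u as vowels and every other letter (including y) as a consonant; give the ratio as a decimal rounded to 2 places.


Word: "comedy"
Vowels (a,e,i,o,u): 2
Consonants: 4
Ratio = 2/4
= 0.50


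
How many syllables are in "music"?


Word: "music"
Syllable breakdown: mu-sic
Counting: 2 parts
= 2 syllables


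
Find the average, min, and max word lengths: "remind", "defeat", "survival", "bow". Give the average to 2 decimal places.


Lengths: "remind"=6, "defeat"=6, "survival"=8, "bow"=3
Sum = 23, Count = 4
Average = 23/4 = 5.75
= avg=5.75, min=3, max=8


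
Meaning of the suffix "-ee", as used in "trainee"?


Suffix: -ee
Example: trainee (train + -ee)
Meaning = one who receives


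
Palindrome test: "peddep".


Word: "peddep"
Reversed: "peddep"
Forward == Backward? peddep == peddep
Palindrome = Yes


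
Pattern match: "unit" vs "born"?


Pattern of "unit": [0, 1, 2, 3]
Pattern of "born": [0, 1, 2, 3]
Patterns match
Same pattern = Yes


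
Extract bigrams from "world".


Word: "world" (length 5)
Number of bigrams = 5 - 2 + 1 = 4
  Position 0: "wo"
  Position 1: "or"
  Position 2: "rl"
  Position 3: "ld"
Bigrams = "wo", "or", "rl", "ld"


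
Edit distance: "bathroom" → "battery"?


Word 1: "bathroom" (length 8)
Word 2: "battery" (length 7)
One optimal edit sequence (insert/delete/substitute each cost 1):
  1. keep 'b'
  2. keep 'a'
  3. keep 't'
  4. delete 'h'  (+1)
  5. substitute 'r' -> 't'  (+1)
  6. substitute 'o' -> 'e'  (+1)
  7. substitute 'o' -> 'r'  (+1)
  8. substitute 'm' -> 'y'  (+1)
Total edit operations: 5
Edit distance = 5


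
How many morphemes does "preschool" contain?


Word: "preschool"
Morphemes: pre- | school
Each morpheme carries meaning
= 2 morphemes


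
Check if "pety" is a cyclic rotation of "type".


Word: "type", Candidate: "pety"
Method: check if candidate is substring of word+word
"typetype" contains "pety"? Yes
Is rotation = Yes


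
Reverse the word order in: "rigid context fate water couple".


Original: "rigid context fate water couple"
Words (1..n): rigid | context | fate | water | couple
Reversed (n..1): couple | water | fate | context | rigid
Result = "couple water fate context rigid"


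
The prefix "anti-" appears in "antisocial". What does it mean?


Prefix: anti-
As in: antisocial -> anti- + social
Meaning = against


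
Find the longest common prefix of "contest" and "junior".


Word 1: "contest"
Word 2: "junior"
Comparing from start:
  Pos 0: 'c' != 'j' (stop)
LCP = "" (length 0)


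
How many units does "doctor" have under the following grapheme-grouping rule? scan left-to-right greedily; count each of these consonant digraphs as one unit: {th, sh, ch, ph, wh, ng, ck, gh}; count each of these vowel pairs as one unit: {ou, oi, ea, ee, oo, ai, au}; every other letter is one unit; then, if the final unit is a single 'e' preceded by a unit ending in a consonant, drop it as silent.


Word: "doctor" (6 letters)
Left-to-right scan:
  [1] 'd' (letter)
  [2] 'o' (letter)
  [3] 'c' (letter)
  [4] 't' (letter)
  [5] 'o' (letter)
  [6] 'r' (letter)
Units from scan: 6
Sound units = 6 units


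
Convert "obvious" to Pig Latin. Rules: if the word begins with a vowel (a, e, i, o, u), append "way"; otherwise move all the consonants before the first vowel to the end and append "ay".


Word: "obvious"
Starts with vowel → add 'way'
Pig Latin = "obviousway"


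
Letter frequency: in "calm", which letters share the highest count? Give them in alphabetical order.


Word: "calm"
Letter counts:
  'a': 1
  'c': 1
  'l': 1
  'm': 1
Maximum count = 1
Most frequent = 'a', 'c', 'l', 'm' (1 time each)


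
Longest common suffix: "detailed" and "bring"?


Word 1: "detailed"
Word 2: "bring"
Comparing from end:
  Pos -1: 'd' != 'g' (stop)
LCS = "" (length 0)


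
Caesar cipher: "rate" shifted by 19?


Word: "rate"
Shift: 19
Each letter → (letter + shift) mod 26:
  'r' (17) + 19 = 10 → 'k'
  'a' (0) + 19 = 19 → 't'
  't' (19) + 19 = 12 → 'm'
  'e' (4) + 19 = 23 → 'x'
Result = "ktmx"


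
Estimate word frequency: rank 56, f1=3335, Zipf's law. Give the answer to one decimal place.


Zipf's law: f(r) = f(1) / r
f(1) = 3335
f(56) = 3335 / 56
= 59.6 occurrences


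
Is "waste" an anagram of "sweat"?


Word 1: "sweat" → sorted: aestw
Word 2: "waste" → sorted: aestw
Same letters? aestw == aestw
Anagram = Yes


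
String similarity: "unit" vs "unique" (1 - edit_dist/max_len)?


Word 1: "unit" (length 4)
Word 2: "unique" (length 6)
One optimal edit sequence:
  1. keep 'u'
  2. keep 'n'
  3. keep 'i'
  4. insert 'q'  (+1)
  5. insert 'u'  (+1)
  6. substitute 't' -> 'e'  (+1)
Edit distance = 3
Max length = max(4, 6) = 6
Similarity = 1 - 3/6
= 0.5000


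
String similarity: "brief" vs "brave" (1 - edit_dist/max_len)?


Word 1: "brief" (length 5)
Word 2: "brave" (length 5)
One optimal edit sequence:
  1. keep 'b'
  2. keep 'r'
  3. substitute 'i' -> 'a'  (+1)
  4. substitute 'e' -> 'v'  (+1)
  5. substitute 'f' -> 'e'  (+1)
Edit distance = 3
Max length = max(5, 5) = 5
Similarity = 1 - 3/5
= 0.4000


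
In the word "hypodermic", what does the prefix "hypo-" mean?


Prefix: hypo-
As in: hypodermic -> hypo- + dermic
Meaning = under / below normal


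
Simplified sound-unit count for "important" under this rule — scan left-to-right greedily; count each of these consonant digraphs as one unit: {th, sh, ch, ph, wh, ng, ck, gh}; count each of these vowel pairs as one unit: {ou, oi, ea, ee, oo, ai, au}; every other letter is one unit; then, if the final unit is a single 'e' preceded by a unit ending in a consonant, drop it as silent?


Word: "important" (9 letters)
Left-to-right scan:
  (1) 'i' (letter)
  (2) 'm' (letter)
  (3) 'p' (letter)
  (4) 'o' (letter)
  (5) 'r' (letter)
  (6) 't' (letter)
  (7) 'a' (letter)
  (8) 'n' (letter)
  (9) 't' (letter)
Units from scan: 9
Sound units = 9 units


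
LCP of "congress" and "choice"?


Word 1: "congress"
Word 2: "choice"
Comparing from start:
  Pos 0: 'c' == 'c'
  Pos 1: 'o' != 'h' (stop)
LCP = "c" (length 1)


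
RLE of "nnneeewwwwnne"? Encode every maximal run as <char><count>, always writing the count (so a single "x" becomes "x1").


String: "nnneeewwwwnne"
Scanning for consecutive runs:
  'n' x 3
  'e' x 3
  'w' x 4
  'n' x 2
  'e' x 1
RLE = "n3e3w4n2e1"


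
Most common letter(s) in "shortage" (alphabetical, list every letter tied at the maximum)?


Word: "shortage"
Letter counts:
  'a': 1
  'e': 1
  'g': 1
  'h': 1
  'o': 1
  'r': 1
  's': 1
  't': 1
Maximum count = 1
Most frequent = 'a', 'e', 'g', 'h', 'o', 'r', 's', 't' (1 time each)


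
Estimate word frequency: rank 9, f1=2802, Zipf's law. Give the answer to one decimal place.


Zipf's law: f(r) = f(1) / r
f(1) = 2802
f(9) = 2802 / 9
= 311.3 occurrences


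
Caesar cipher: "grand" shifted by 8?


Word: "grand"
Shift: 8
Each letter → (letter + shift) mod 26:
  'g' (6) + 8 = 14 → 'o'
  'r' (17) + 8 = 25 → 'z'
  'a' (0) + 8 = 8 → 'i'
  'n' (13) + 8 = 21 → 'v'
  'd' (3) + 8 = 11 → 'l'
Result = "ozivl"


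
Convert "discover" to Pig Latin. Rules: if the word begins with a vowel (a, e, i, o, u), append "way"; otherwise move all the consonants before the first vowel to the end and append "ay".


Word: "discover"
Starts with consonant(s) → move to end, add 'ay'
Consonant cluster: "d"
Pig Latin = "iscoverday"


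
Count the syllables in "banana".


Word: "banana"
Syllable breakdown: ba / na / na
Counting: 3 parts
= 3 syllables


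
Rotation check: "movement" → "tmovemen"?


Word: "movement", Candidate: "tmovemen"
Method: check if candidate is substring of word+word
"movementmovement" contains "tmovemen"? Yes
Is rotation = Yes


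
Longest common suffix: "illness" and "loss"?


Word 1: "illness"
Word 2: "loss"
Comparing from end:
  Pos -1: 's' == 's'
  Pos -2: 's' == 's'
  Pos -3: 'e' != 'o' (stop)
LCS = "ss" (length 2)


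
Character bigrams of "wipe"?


Word: "wipe" (length 4)
Number of bigrams = 4 - 2 + 1 = 3
  Position 0: "wi"
  Position 1: "ip"
  Position 2: "pe"
Bigrams = "wi", "ip", "pe"


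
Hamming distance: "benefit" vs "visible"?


Comparing character by character (same length = 7):
  Pos 0: 'b' vs 'v' !=
  Pos 1: 'e' vs 'i' !=
  Pos 2: 'n' vs 's' !=
  Pos 3: 'e' vs 'i' !=
  Pos 4: 'f' vs 'b' !=
  Pos 5: 'i' vs 'l' !=
  Pos 6: 't' vs 'e' !=
Hamming distance = 7


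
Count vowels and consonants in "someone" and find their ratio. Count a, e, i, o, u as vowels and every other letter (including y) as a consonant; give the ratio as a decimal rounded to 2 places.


Word: "someone"
Vowels (a,e,i,o,u): 4
Consonants: 3
Ratio = 4/3
= 1.33


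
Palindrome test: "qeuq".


Word: "qeuq"
Reversed: "queq"
Forward == Backward? qeuq != queq
Palindrome = No


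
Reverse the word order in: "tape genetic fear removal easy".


Original: "tape genetic fear removal easy"
Words (1..n): tape | genetic | fear | removal | easy
Reversed (n..1): easy | removal | fear | genetic | tape
Result = "easy removal fear genetic tape"


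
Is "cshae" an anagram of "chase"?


Word 1: "chase" → sorted: acehs
Word 2: "cshae" → sorted: acehs
Same letters? acehs == acehs
Anagram = Yes


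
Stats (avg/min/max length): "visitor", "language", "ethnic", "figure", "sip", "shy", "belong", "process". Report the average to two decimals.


Lengths: "visitor"=7, "language"=8, "ethnic"=6, "figure"=6, "sip"=3, "shy"=3, "belong"=6, "process"=7
Sum = 46, Count = 8
Average = 46/8 = 5.75
= avg=5.75, min=3, max=8


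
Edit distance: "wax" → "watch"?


Word 1: "wax" (length 3)
Word 2: "watch" (length 5)
One optimal edit sequence (insert/delete/substitute each cost 1):
  1. keep 'w'
  2. keep 'a'
  3. insert 't'  (+1)
  4. insert 'c'  (+1)
  5. substitute 'x' -> 'h'  (+1)
Total edit operations: 3
Edit distance = 3


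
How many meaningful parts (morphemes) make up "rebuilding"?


Word: "rebuilding"
Morphemes: re- | build | -ing
Each morpheme carries meaning
= 3 morphemes


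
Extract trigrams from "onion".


Word: "onion" (length 5)
Number of trigrams = 5 - 3 + 1 = 3
  Position 0: "oni"
  Position 1: "nio"
  Position 2: "ion"
Trigrams = "oni", "nio", "ion"


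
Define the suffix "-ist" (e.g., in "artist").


Suffix: -ist
As in: artist -> art + -ist
Meaning = one who practices


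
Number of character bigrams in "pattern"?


Word: "pattern" (length 7)
Number of 2-grams = length - 2 + 1 = 7 - 2 + 1
= 6


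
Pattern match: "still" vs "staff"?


Pattern of "still": [0, 1, 2, 3, 3]
Pattern of "staff": [0, 1, 2, 3, 3]
Patterns match
Same pattern = Yes


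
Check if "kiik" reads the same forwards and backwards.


Word: "kiik"
Reversed: "kiik"
Forward == Backward? kiik == kiik
Palindrome = Yes


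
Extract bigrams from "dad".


Word: "dad" (length 3)
Number of bigrams = 3 - 2 + 1 = 2
  Position 0: "da"
  Position 1: "ad"
Bigrams = "da", "ad"


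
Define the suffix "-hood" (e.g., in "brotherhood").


Suffix: -hood
Example: brotherhood (brother + -hood)
Meaning = state / condition


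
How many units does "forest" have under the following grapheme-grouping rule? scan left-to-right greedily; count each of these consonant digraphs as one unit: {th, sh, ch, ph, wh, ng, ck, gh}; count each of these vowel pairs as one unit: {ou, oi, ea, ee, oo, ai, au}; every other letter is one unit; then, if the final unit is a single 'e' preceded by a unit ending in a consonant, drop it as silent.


Word: "forest" (6 letters)
Left-to-right scan:
  1. 'f' (letter)
  2. 'o' (letter)
  3. 'r' (letter)
  4. 'e' (letter)
  5. 's' (letter)
  6. 't' (letter)
Units from scan: 6
Sound units = 6 units


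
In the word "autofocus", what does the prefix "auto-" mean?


Prefix: auto-
Example: autofocus (auto- + focus)
Meaning = self


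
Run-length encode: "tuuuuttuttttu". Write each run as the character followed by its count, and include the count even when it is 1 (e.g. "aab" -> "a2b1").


String: "tuuuuttuttttu"
Scanning for consecutive runs:
  't' x 1
  'u' x 4
  't' x 2
  'u' x 1
  't' x 4
  'u' x 1
RLE = "t1u4t2u1t4u1"


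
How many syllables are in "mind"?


Word: "mind"
Syllable breakdown: mind
Counting: 1 part
= 1 syllable


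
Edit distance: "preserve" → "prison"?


Word 1: "preserve" (length 8)
Word 2: "prison" (length 6)
One optimal edit sequence (insert/delete/substitute each cost 1):
  1. keep 'p'
  2. keep 'r'
  3. substitute 'e' -> 'i'  (+1)
  4. keep 's'
  5. delete 'e'  (+1)
  6. delete 'r'  (+1)
  7. substitute 'v' -> 'o'  (+1)
  8. substitute 'e' -> 'n'  (+1)
Total edit operations: 5
Edit distance = 5


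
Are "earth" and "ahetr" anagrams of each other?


Word 1: "earth" → sorted: aehrt
Word 2: "ahetr" → sorted: aehrt
Same letters? aehrt == aehrt
Anagram = Yes


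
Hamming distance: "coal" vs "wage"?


Comparing character by character (same length = 4):
  Pos 0: 'c' vs 'w' !=
  Pos 1: 'o' vs 'a' !=
  Pos 2: 'a' vs 'g' !=
  Pos 3: 'l' vs 'e' !=
Hamming distance = 4


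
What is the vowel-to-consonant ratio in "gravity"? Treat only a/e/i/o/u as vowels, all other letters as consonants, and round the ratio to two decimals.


Word: "gravity"
Vowels (a,e,i,o,u): 2
Consonants: 5
Ratio = 2/5
= 0.40


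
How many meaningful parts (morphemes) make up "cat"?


Word: "cat"
Morphemes: cat
Each morpheme carries meaning
= 1 morpheme
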